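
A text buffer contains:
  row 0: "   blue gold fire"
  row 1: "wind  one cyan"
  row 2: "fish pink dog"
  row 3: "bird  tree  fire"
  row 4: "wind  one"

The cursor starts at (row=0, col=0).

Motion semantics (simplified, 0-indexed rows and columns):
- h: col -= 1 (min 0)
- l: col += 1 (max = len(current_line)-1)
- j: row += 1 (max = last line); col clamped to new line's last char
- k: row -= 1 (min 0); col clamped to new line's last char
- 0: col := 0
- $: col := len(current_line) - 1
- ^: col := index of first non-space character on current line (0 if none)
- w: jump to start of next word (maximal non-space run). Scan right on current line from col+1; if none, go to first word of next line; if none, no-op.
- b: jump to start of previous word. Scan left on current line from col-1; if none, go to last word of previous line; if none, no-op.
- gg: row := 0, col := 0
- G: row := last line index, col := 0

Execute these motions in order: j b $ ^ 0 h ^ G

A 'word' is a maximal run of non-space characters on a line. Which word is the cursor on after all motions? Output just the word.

Answer: wind

Derivation:
After 1 (j): row=1 col=0 char='w'
After 2 (b): row=0 col=13 char='f'
After 3 ($): row=0 col=16 char='e'
After 4 (^): row=0 col=3 char='b'
After 5 (0): row=0 col=0 char='_'
After 6 (h): row=0 col=0 char='_'
After 7 (^): row=0 col=3 char='b'
After 8 (G): row=4 col=0 char='w'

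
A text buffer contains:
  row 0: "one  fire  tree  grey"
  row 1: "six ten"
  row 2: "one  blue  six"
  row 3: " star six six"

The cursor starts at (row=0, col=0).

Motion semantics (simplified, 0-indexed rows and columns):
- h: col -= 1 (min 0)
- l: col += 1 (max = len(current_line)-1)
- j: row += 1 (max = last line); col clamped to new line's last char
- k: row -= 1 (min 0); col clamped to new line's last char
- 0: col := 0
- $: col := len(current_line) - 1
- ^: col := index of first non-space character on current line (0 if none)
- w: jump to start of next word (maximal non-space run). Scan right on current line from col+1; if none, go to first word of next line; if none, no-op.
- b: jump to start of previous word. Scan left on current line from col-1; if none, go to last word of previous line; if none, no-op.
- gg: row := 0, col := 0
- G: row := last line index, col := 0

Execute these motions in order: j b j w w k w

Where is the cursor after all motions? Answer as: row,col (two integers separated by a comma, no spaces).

Answer: 2,0

Derivation:
After 1 (j): row=1 col=0 char='s'
After 2 (b): row=0 col=17 char='g'
After 3 (j): row=1 col=6 char='n'
After 4 (w): row=2 col=0 char='o'
After 5 (w): row=2 col=5 char='b'
After 6 (k): row=1 col=5 char='e'
After 7 (w): row=2 col=0 char='o'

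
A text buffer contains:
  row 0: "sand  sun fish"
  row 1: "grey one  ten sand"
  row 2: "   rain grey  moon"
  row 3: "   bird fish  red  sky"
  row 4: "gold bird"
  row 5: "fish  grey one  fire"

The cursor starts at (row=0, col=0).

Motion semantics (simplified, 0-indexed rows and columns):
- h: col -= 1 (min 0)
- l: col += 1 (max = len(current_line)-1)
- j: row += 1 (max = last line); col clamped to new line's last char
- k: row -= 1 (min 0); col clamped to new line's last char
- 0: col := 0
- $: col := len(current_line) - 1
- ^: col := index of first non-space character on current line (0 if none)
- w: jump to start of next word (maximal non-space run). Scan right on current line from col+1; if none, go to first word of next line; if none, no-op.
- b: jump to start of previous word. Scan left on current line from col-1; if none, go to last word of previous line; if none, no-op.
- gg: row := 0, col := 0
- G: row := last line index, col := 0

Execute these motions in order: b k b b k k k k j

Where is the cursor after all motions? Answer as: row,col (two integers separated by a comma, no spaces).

Answer: 1,0

Derivation:
After 1 (b): row=0 col=0 char='s'
After 2 (k): row=0 col=0 char='s'
After 3 (b): row=0 col=0 char='s'
After 4 (b): row=0 col=0 char='s'
After 5 (k): row=0 col=0 char='s'
After 6 (k): row=0 col=0 char='s'
After 7 (k): row=0 col=0 char='s'
After 8 (k): row=0 col=0 char='s'
After 9 (j): row=1 col=0 char='g'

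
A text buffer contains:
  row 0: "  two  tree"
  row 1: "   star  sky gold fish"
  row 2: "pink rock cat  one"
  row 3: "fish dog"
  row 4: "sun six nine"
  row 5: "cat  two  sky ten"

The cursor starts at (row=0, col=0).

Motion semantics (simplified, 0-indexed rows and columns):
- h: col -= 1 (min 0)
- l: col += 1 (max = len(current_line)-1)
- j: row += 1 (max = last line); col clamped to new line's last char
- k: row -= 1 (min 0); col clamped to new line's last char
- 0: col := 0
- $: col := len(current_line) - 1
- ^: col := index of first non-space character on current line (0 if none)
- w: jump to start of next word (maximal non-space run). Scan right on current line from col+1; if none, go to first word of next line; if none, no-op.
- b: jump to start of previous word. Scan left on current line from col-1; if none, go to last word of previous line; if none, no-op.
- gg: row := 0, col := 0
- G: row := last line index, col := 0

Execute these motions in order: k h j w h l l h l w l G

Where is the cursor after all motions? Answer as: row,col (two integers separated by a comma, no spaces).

After 1 (k): row=0 col=0 char='_'
After 2 (h): row=0 col=0 char='_'
After 3 (j): row=1 col=0 char='_'
After 4 (w): row=1 col=3 char='s'
After 5 (h): row=1 col=2 char='_'
After 6 (l): row=1 col=3 char='s'
After 7 (l): row=1 col=4 char='t'
After 8 (h): row=1 col=3 char='s'
After 9 (l): row=1 col=4 char='t'
After 10 (w): row=1 col=9 char='s'
After 11 (l): row=1 col=10 char='k'
After 12 (G): row=5 col=0 char='c'

Answer: 5,0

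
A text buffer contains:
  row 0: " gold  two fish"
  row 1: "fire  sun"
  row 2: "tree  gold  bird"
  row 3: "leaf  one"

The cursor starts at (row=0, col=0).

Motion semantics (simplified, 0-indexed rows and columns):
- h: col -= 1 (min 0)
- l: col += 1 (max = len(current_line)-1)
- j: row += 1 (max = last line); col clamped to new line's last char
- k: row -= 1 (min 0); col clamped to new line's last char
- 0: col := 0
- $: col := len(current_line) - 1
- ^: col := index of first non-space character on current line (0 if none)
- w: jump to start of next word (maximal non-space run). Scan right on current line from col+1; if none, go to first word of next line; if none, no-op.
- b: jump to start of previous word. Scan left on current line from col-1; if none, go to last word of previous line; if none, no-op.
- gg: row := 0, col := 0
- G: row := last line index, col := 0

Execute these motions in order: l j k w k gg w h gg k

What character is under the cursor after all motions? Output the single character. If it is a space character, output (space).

After 1 (l): row=0 col=1 char='g'
After 2 (j): row=1 col=1 char='i'
After 3 (k): row=0 col=1 char='g'
After 4 (w): row=0 col=7 char='t'
After 5 (k): row=0 col=7 char='t'
After 6 (gg): row=0 col=0 char='_'
After 7 (w): row=0 col=1 char='g'
After 8 (h): row=0 col=0 char='_'
After 9 (gg): row=0 col=0 char='_'
After 10 (k): row=0 col=0 char='_'

Answer: (space)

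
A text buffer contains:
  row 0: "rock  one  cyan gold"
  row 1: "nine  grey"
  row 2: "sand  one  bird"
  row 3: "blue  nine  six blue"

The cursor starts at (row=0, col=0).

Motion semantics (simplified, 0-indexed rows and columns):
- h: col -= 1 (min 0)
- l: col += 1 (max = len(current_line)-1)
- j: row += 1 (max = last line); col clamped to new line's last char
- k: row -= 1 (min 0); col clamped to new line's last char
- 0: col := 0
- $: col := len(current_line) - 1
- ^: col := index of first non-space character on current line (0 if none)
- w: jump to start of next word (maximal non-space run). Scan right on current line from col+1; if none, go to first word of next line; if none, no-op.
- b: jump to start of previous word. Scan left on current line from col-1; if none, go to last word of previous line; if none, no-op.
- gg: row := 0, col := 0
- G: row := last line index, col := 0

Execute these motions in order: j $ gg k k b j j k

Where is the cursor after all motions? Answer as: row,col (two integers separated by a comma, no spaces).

Answer: 1,0

Derivation:
After 1 (j): row=1 col=0 char='n'
After 2 ($): row=1 col=9 char='y'
After 3 (gg): row=0 col=0 char='r'
After 4 (k): row=0 col=0 char='r'
After 5 (k): row=0 col=0 char='r'
After 6 (b): row=0 col=0 char='r'
After 7 (j): row=1 col=0 char='n'
After 8 (j): row=2 col=0 char='s'
After 9 (k): row=1 col=0 char='n'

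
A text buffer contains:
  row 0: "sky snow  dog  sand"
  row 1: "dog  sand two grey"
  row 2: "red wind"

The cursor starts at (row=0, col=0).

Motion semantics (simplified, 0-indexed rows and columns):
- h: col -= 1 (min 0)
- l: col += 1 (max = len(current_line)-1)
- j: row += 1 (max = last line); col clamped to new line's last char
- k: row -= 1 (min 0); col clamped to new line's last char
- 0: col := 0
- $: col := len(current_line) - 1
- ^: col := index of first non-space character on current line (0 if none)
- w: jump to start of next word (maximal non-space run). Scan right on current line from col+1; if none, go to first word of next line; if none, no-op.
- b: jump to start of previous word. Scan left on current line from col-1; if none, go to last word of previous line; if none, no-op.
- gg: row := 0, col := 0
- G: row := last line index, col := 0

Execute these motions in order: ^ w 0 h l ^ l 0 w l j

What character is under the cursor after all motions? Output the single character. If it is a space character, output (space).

Answer: s

Derivation:
After 1 (^): row=0 col=0 char='s'
After 2 (w): row=0 col=4 char='s'
After 3 (0): row=0 col=0 char='s'
After 4 (h): row=0 col=0 char='s'
After 5 (l): row=0 col=1 char='k'
After 6 (^): row=0 col=0 char='s'
After 7 (l): row=0 col=1 char='k'
After 8 (0): row=0 col=0 char='s'
After 9 (w): row=0 col=4 char='s'
After 10 (l): row=0 col=5 char='n'
After 11 (j): row=1 col=5 char='s'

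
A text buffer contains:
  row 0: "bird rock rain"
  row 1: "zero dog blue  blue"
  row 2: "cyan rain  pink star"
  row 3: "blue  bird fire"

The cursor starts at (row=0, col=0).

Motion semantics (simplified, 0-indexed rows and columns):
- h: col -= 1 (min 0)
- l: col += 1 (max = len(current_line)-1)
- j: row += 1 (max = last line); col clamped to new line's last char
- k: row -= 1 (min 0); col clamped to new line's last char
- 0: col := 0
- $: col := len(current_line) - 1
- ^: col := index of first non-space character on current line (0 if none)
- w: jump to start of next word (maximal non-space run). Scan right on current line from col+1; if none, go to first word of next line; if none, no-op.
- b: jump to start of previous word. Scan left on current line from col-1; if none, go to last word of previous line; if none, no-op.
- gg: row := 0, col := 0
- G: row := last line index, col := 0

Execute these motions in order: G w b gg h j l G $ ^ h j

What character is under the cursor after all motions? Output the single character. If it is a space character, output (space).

After 1 (G): row=3 col=0 char='b'
After 2 (w): row=3 col=6 char='b'
After 3 (b): row=3 col=0 char='b'
After 4 (gg): row=0 col=0 char='b'
After 5 (h): row=0 col=0 char='b'
After 6 (j): row=1 col=0 char='z'
After 7 (l): row=1 col=1 char='e'
After 8 (G): row=3 col=0 char='b'
After 9 ($): row=3 col=14 char='e'
After 10 (^): row=3 col=0 char='b'
After 11 (h): row=3 col=0 char='b'
After 12 (j): row=3 col=0 char='b'

Answer: b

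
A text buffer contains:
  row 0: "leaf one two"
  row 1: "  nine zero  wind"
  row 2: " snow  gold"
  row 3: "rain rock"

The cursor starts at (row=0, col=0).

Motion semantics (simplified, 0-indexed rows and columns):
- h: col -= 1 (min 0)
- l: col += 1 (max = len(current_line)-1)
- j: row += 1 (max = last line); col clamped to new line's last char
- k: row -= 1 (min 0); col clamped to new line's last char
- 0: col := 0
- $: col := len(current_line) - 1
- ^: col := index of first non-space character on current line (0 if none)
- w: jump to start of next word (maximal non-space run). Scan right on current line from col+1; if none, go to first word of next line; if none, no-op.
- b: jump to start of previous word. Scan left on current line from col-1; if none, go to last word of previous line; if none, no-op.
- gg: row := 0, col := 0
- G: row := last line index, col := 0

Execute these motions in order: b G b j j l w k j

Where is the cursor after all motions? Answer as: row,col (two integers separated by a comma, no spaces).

Answer: 3,8

Derivation:
After 1 (b): row=0 col=0 char='l'
After 2 (G): row=3 col=0 char='r'
After 3 (b): row=2 col=7 char='g'
After 4 (j): row=3 col=7 char='c'
After 5 (j): row=3 col=7 char='c'
After 6 (l): row=3 col=8 char='k'
After 7 (w): row=3 col=8 char='k'
After 8 (k): row=2 col=8 char='o'
After 9 (j): row=3 col=8 char='k'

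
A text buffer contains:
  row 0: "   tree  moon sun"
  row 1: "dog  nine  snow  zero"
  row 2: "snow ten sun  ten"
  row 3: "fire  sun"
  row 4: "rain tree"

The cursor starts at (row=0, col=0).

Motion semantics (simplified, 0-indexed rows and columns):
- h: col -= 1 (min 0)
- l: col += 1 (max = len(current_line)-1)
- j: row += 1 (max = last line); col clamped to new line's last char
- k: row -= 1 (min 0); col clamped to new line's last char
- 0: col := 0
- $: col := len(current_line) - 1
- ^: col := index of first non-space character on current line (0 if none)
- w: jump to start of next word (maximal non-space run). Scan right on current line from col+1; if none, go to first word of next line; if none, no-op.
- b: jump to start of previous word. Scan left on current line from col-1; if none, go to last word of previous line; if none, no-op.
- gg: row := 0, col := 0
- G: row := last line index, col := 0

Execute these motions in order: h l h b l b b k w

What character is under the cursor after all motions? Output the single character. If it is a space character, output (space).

After 1 (h): row=0 col=0 char='_'
After 2 (l): row=0 col=1 char='_'
After 3 (h): row=0 col=0 char='_'
After 4 (b): row=0 col=0 char='_'
After 5 (l): row=0 col=1 char='_'
After 6 (b): row=0 col=1 char='_'
After 7 (b): row=0 col=1 char='_'
After 8 (k): row=0 col=1 char='_'
After 9 (w): row=0 col=3 char='t'

Answer: t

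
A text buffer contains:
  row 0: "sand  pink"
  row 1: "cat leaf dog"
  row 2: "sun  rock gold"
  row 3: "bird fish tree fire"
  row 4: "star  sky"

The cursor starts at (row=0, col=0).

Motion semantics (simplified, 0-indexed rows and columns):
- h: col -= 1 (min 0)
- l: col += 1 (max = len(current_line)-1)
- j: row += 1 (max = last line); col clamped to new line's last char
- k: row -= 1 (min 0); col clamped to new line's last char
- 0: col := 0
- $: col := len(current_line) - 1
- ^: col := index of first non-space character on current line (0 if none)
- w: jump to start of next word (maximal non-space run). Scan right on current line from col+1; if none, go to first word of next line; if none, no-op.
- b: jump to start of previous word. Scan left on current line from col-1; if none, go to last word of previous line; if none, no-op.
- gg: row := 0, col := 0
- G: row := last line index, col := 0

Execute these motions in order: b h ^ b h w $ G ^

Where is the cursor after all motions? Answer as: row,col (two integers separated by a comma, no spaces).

Answer: 4,0

Derivation:
After 1 (b): row=0 col=0 char='s'
After 2 (h): row=0 col=0 char='s'
After 3 (^): row=0 col=0 char='s'
After 4 (b): row=0 col=0 char='s'
After 5 (h): row=0 col=0 char='s'
After 6 (w): row=0 col=6 char='p'
After 7 ($): row=0 col=9 char='k'
After 8 (G): row=4 col=0 char='s'
After 9 (^): row=4 col=0 char='s'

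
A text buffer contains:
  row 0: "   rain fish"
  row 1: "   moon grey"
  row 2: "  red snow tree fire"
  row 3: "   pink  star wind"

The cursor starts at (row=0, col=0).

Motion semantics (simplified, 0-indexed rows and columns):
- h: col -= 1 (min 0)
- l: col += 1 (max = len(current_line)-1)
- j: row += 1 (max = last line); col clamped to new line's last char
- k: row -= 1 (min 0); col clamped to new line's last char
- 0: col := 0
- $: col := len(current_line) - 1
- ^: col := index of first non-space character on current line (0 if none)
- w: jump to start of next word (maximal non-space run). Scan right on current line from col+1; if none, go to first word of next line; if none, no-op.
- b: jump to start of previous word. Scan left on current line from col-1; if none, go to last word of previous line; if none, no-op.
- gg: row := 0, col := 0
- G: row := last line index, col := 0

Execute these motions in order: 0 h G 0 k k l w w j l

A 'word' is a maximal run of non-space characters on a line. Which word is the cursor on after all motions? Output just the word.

After 1 (0): row=0 col=0 char='_'
After 2 (h): row=0 col=0 char='_'
After 3 (G): row=3 col=0 char='_'
After 4 (0): row=3 col=0 char='_'
After 5 (k): row=2 col=0 char='_'
After 6 (k): row=1 col=0 char='_'
After 7 (l): row=1 col=1 char='_'
After 8 (w): row=1 col=3 char='m'
After 9 (w): row=1 col=8 char='g'
After 10 (j): row=2 col=8 char='o'
After 11 (l): row=2 col=9 char='w'

Answer: snow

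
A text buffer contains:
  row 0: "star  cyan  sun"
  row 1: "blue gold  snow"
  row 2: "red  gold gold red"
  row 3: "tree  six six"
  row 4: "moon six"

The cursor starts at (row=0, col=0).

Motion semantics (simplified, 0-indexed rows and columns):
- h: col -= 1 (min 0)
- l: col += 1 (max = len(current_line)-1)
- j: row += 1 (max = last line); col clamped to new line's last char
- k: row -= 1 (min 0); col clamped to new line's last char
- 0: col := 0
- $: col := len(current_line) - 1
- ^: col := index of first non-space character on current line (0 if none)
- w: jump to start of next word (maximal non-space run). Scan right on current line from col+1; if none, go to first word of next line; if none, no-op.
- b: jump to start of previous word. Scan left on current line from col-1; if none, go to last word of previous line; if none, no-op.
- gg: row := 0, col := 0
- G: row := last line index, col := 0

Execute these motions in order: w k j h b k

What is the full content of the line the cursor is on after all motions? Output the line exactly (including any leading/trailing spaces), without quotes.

Answer: star  cyan  sun

Derivation:
After 1 (w): row=0 col=6 char='c'
After 2 (k): row=0 col=6 char='c'
After 3 (j): row=1 col=6 char='o'
After 4 (h): row=1 col=5 char='g'
After 5 (b): row=1 col=0 char='b'
After 6 (k): row=0 col=0 char='s'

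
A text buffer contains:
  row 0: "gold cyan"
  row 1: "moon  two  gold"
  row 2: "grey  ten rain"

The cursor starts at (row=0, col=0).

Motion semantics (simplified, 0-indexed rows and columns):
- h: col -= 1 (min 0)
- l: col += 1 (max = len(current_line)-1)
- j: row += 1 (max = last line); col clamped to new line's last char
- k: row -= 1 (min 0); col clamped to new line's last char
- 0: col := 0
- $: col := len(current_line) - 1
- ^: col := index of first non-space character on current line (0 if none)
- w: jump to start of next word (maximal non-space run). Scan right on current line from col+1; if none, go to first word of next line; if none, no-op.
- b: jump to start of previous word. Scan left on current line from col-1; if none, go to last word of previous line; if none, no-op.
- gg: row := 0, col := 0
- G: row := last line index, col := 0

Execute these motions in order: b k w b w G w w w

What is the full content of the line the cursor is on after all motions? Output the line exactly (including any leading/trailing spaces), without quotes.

After 1 (b): row=0 col=0 char='g'
After 2 (k): row=0 col=0 char='g'
After 3 (w): row=0 col=5 char='c'
After 4 (b): row=0 col=0 char='g'
After 5 (w): row=0 col=5 char='c'
After 6 (G): row=2 col=0 char='g'
After 7 (w): row=2 col=6 char='t'
After 8 (w): row=2 col=10 char='r'
After 9 (w): row=2 col=10 char='r'

Answer: grey  ten rain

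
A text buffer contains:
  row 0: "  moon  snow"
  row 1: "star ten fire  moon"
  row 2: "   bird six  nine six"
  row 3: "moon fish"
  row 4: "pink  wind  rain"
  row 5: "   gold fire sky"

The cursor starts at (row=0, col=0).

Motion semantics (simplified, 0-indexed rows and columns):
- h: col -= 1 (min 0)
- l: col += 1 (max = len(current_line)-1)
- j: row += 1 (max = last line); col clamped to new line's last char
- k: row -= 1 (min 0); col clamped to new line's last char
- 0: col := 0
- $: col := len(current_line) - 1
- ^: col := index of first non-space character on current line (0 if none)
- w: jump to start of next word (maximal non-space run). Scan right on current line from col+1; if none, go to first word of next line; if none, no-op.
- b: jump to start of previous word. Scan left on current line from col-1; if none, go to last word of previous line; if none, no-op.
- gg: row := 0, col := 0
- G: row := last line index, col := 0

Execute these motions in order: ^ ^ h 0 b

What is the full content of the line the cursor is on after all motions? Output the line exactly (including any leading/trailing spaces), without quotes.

After 1 (^): row=0 col=2 char='m'
After 2 (^): row=0 col=2 char='m'
After 3 (h): row=0 col=1 char='_'
After 4 (0): row=0 col=0 char='_'
After 5 (b): row=0 col=0 char='_'

Answer:   moon  snow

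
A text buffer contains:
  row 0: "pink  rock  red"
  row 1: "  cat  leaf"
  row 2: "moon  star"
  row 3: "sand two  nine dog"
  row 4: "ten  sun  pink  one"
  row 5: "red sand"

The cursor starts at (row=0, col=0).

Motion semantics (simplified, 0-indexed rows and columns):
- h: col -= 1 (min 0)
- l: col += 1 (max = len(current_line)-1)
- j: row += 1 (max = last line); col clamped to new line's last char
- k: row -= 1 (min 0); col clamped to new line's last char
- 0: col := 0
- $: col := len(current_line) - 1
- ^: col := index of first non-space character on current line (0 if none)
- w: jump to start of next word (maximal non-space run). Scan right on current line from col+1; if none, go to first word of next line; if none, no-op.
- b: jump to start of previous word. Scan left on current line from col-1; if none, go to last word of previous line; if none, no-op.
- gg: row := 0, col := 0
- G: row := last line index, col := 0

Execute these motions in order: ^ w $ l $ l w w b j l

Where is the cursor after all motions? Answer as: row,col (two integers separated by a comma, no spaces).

Answer: 2,3

Derivation:
After 1 (^): row=0 col=0 char='p'
After 2 (w): row=0 col=6 char='r'
After 3 ($): row=0 col=14 char='d'
After 4 (l): row=0 col=14 char='d'
After 5 ($): row=0 col=14 char='d'
After 6 (l): row=0 col=14 char='d'
After 7 (w): row=1 col=2 char='c'
After 8 (w): row=1 col=7 char='l'
After 9 (b): row=1 col=2 char='c'
After 10 (j): row=2 col=2 char='o'
After 11 (l): row=2 col=3 char='n'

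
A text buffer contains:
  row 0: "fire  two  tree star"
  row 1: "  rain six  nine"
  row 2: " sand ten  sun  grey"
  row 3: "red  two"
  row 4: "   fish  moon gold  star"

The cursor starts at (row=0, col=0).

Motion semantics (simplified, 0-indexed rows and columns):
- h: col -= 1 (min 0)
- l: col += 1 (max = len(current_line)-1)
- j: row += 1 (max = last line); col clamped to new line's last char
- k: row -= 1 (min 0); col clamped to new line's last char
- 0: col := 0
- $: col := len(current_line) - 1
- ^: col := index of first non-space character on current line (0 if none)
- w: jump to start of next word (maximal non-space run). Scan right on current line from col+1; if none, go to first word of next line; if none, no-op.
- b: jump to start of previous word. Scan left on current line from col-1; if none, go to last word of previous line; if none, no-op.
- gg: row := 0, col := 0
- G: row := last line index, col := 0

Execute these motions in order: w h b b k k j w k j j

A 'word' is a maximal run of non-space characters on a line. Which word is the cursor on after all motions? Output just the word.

Answer: sand

Derivation:
After 1 (w): row=0 col=6 char='t'
After 2 (h): row=0 col=5 char='_'
After 3 (b): row=0 col=0 char='f'
After 4 (b): row=0 col=0 char='f'
After 5 (k): row=0 col=0 char='f'
After 6 (k): row=0 col=0 char='f'
After 7 (j): row=1 col=0 char='_'
After 8 (w): row=1 col=2 char='r'
After 9 (k): row=0 col=2 char='r'
After 10 (j): row=1 col=2 char='r'
After 11 (j): row=2 col=2 char='a'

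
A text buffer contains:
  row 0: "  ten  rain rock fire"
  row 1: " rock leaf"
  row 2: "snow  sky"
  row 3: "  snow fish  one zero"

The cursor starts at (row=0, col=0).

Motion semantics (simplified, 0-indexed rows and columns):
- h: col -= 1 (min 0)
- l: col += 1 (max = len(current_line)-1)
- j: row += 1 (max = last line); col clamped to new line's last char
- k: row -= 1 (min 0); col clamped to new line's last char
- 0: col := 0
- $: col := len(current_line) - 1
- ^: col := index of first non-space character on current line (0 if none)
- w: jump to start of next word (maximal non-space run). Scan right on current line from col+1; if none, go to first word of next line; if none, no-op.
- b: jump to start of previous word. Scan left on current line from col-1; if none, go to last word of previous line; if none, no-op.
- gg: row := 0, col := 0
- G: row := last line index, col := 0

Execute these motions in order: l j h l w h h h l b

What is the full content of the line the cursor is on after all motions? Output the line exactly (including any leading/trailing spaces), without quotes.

Answer:  rock leaf

Derivation:
After 1 (l): row=0 col=1 char='_'
After 2 (j): row=1 col=1 char='r'
After 3 (h): row=1 col=0 char='_'
After 4 (l): row=1 col=1 char='r'
After 5 (w): row=1 col=6 char='l'
After 6 (h): row=1 col=5 char='_'
After 7 (h): row=1 col=4 char='k'
After 8 (h): row=1 col=3 char='c'
After 9 (l): row=1 col=4 char='k'
After 10 (b): row=1 col=1 char='r'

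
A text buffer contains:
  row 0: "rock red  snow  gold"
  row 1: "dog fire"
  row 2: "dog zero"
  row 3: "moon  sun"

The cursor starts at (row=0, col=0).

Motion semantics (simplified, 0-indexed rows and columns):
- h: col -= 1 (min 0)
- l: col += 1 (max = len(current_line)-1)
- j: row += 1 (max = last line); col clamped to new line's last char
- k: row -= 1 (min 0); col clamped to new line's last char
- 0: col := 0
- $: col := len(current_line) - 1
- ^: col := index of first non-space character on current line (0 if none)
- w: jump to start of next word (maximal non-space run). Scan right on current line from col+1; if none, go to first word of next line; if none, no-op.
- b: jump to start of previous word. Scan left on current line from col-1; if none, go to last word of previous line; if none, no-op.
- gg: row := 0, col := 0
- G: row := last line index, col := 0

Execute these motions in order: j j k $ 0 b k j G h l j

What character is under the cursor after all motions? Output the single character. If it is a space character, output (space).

After 1 (j): row=1 col=0 char='d'
After 2 (j): row=2 col=0 char='d'
After 3 (k): row=1 col=0 char='d'
After 4 ($): row=1 col=7 char='e'
After 5 (0): row=1 col=0 char='d'
After 6 (b): row=0 col=16 char='g'
After 7 (k): row=0 col=16 char='g'
After 8 (j): row=1 col=7 char='e'
After 9 (G): row=3 col=0 char='m'
After 10 (h): row=3 col=0 char='m'
After 11 (l): row=3 col=1 char='o'
After 12 (j): row=3 col=1 char='o'

Answer: o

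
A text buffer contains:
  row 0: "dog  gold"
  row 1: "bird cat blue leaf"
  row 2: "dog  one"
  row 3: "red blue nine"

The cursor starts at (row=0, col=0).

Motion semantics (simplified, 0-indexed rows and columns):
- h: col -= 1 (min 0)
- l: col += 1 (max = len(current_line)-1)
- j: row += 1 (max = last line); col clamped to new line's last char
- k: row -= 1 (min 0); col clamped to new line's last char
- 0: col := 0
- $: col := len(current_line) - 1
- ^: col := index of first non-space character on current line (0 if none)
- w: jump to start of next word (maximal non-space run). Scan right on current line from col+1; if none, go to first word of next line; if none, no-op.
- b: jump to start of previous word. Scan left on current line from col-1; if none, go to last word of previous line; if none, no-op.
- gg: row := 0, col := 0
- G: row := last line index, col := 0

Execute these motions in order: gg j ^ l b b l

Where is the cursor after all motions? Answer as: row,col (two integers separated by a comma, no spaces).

Answer: 0,6

Derivation:
After 1 (gg): row=0 col=0 char='d'
After 2 (j): row=1 col=0 char='b'
After 3 (^): row=1 col=0 char='b'
After 4 (l): row=1 col=1 char='i'
After 5 (b): row=1 col=0 char='b'
After 6 (b): row=0 col=5 char='g'
After 7 (l): row=0 col=6 char='o'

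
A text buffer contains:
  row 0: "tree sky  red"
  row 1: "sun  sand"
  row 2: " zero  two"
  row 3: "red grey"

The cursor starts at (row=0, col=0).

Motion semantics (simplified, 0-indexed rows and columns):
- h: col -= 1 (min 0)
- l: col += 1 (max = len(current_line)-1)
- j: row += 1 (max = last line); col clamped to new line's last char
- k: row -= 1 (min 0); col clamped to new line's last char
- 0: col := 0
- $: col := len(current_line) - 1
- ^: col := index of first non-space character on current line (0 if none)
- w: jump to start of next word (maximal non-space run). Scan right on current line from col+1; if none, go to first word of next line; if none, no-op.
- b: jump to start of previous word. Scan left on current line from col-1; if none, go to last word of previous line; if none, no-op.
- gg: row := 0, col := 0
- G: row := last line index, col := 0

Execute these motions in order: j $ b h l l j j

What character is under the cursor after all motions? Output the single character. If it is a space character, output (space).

Answer: e

Derivation:
After 1 (j): row=1 col=0 char='s'
After 2 ($): row=1 col=8 char='d'
After 3 (b): row=1 col=5 char='s'
After 4 (h): row=1 col=4 char='_'
After 5 (l): row=1 col=5 char='s'
After 6 (l): row=1 col=6 char='a'
After 7 (j): row=2 col=6 char='_'
After 8 (j): row=3 col=6 char='e'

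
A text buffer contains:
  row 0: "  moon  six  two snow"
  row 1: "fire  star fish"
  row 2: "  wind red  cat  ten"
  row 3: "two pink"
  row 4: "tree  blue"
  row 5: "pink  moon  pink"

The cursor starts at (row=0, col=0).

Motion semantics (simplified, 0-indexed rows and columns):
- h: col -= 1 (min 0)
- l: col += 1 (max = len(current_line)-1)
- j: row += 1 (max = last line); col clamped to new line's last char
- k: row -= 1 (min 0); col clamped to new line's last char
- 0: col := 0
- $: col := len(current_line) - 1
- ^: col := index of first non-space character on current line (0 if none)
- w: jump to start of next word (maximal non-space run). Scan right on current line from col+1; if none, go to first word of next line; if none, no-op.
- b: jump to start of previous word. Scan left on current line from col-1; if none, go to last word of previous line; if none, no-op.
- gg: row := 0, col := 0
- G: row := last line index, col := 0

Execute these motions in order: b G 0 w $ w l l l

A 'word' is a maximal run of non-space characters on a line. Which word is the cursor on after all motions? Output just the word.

After 1 (b): row=0 col=0 char='_'
After 2 (G): row=5 col=0 char='p'
After 3 (0): row=5 col=0 char='p'
After 4 (w): row=5 col=6 char='m'
After 5 ($): row=5 col=15 char='k'
After 6 (w): row=5 col=15 char='k'
After 7 (l): row=5 col=15 char='k'
After 8 (l): row=5 col=15 char='k'
After 9 (l): row=5 col=15 char='k'

Answer: pink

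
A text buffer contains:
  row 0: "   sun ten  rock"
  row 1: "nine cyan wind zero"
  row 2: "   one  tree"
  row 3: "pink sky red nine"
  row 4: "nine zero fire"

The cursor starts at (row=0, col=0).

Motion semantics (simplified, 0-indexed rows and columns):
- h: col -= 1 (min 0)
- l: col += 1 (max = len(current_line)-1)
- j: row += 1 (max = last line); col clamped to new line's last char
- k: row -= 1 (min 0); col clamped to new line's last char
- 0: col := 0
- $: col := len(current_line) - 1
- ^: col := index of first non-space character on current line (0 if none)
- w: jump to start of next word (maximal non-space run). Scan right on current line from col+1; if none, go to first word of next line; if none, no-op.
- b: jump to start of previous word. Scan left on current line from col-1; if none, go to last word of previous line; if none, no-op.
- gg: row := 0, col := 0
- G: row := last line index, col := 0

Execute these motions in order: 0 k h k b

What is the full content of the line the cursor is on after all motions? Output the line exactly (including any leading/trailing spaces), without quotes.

After 1 (0): row=0 col=0 char='_'
After 2 (k): row=0 col=0 char='_'
After 3 (h): row=0 col=0 char='_'
After 4 (k): row=0 col=0 char='_'
After 5 (b): row=0 col=0 char='_'

Answer:    sun ten  rock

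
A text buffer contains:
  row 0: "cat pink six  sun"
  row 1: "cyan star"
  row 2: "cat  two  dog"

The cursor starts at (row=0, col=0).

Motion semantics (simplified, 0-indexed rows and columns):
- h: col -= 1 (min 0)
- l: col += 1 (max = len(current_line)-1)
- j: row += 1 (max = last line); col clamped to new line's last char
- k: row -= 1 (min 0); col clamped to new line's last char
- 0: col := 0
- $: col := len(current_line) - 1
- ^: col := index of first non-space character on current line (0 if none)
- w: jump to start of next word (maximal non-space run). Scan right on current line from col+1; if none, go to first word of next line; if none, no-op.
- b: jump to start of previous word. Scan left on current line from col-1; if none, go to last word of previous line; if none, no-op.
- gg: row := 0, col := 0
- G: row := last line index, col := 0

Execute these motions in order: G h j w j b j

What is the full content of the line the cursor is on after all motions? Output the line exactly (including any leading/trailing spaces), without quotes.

After 1 (G): row=2 col=0 char='c'
After 2 (h): row=2 col=0 char='c'
After 3 (j): row=2 col=0 char='c'
After 4 (w): row=2 col=5 char='t'
After 5 (j): row=2 col=5 char='t'
After 6 (b): row=2 col=0 char='c'
After 7 (j): row=2 col=0 char='c'

Answer: cat  two  dog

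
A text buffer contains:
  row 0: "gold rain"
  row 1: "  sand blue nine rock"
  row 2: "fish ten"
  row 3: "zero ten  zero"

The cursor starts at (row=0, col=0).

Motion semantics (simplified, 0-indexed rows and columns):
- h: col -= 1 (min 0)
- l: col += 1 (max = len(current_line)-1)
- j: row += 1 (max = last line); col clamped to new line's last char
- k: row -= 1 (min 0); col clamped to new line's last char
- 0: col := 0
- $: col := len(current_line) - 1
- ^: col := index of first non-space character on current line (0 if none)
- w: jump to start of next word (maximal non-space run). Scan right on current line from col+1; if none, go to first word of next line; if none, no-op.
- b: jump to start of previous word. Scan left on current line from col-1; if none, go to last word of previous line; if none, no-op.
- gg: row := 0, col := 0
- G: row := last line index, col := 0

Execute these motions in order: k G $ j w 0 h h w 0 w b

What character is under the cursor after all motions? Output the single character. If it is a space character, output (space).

After 1 (k): row=0 col=0 char='g'
After 2 (G): row=3 col=0 char='z'
After 3 ($): row=3 col=13 char='o'
After 4 (j): row=3 col=13 char='o'
After 5 (w): row=3 col=13 char='o'
After 6 (0): row=3 col=0 char='z'
After 7 (h): row=3 col=0 char='z'
After 8 (h): row=3 col=0 char='z'
After 9 (w): row=3 col=5 char='t'
After 10 (0): row=3 col=0 char='z'
After 11 (w): row=3 col=5 char='t'
After 12 (b): row=3 col=0 char='z'

Answer: z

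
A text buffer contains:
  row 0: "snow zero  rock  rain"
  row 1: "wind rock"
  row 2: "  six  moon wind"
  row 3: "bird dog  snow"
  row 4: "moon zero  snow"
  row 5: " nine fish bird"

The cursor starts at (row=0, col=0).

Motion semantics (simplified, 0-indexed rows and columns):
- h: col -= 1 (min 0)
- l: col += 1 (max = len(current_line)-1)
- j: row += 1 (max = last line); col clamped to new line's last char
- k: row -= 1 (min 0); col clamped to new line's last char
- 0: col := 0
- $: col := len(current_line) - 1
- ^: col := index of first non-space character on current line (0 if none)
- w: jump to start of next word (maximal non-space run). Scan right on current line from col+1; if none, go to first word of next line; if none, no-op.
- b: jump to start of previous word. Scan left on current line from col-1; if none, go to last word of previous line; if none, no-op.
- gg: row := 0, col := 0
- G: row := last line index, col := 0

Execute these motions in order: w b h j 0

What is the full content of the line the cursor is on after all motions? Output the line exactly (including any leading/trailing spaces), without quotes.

After 1 (w): row=0 col=5 char='z'
After 2 (b): row=0 col=0 char='s'
After 3 (h): row=0 col=0 char='s'
After 4 (j): row=1 col=0 char='w'
After 5 (0): row=1 col=0 char='w'

Answer: wind rock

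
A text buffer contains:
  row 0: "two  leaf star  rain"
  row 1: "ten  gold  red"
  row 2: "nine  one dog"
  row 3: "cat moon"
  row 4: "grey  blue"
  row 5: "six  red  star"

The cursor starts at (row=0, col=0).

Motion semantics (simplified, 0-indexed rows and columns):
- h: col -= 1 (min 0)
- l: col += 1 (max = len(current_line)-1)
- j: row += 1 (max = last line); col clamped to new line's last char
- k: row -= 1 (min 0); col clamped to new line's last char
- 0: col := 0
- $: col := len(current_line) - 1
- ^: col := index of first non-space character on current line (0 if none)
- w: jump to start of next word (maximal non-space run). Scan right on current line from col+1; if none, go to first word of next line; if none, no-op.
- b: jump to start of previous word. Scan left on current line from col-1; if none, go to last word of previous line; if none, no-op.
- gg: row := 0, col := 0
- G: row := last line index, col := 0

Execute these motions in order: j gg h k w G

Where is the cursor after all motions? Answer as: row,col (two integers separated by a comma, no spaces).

Answer: 5,0

Derivation:
After 1 (j): row=1 col=0 char='t'
After 2 (gg): row=0 col=0 char='t'
After 3 (h): row=0 col=0 char='t'
After 4 (k): row=0 col=0 char='t'
After 5 (w): row=0 col=5 char='l'
After 6 (G): row=5 col=0 char='s'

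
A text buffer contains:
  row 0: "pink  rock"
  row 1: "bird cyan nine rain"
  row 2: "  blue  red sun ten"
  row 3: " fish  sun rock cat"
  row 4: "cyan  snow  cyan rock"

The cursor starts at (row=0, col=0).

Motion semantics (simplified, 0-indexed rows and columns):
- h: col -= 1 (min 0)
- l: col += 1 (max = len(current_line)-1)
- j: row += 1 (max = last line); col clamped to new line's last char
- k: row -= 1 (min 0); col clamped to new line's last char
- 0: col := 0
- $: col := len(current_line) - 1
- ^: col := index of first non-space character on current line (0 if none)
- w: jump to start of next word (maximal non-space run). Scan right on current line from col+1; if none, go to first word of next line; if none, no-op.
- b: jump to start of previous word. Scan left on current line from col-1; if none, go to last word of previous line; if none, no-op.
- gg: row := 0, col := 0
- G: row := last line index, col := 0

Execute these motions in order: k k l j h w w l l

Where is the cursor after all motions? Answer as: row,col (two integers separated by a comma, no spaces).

After 1 (k): row=0 col=0 char='p'
After 2 (k): row=0 col=0 char='p'
After 3 (l): row=0 col=1 char='i'
After 4 (j): row=1 col=1 char='i'
After 5 (h): row=1 col=0 char='b'
After 6 (w): row=1 col=5 char='c'
After 7 (w): row=1 col=10 char='n'
After 8 (l): row=1 col=11 char='i'
After 9 (l): row=1 col=12 char='n'

Answer: 1,12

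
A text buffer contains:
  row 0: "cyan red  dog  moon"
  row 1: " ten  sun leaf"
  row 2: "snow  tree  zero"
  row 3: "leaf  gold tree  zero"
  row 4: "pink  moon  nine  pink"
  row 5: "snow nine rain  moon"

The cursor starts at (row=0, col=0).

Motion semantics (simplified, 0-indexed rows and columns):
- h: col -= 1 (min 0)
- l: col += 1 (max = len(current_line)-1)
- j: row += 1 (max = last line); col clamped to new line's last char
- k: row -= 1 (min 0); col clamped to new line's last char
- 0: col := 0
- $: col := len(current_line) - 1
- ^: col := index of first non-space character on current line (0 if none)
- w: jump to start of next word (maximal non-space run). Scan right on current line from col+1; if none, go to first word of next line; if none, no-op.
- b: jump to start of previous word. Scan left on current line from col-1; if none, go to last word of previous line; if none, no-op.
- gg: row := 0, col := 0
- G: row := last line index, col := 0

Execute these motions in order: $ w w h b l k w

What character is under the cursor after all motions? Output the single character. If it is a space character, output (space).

Answer: r

Derivation:
After 1 ($): row=0 col=18 char='n'
After 2 (w): row=1 col=1 char='t'
After 3 (w): row=1 col=6 char='s'
After 4 (h): row=1 col=5 char='_'
After 5 (b): row=1 col=1 char='t'
After 6 (l): row=1 col=2 char='e'
After 7 (k): row=0 col=2 char='a'
After 8 (w): row=0 col=5 char='r'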